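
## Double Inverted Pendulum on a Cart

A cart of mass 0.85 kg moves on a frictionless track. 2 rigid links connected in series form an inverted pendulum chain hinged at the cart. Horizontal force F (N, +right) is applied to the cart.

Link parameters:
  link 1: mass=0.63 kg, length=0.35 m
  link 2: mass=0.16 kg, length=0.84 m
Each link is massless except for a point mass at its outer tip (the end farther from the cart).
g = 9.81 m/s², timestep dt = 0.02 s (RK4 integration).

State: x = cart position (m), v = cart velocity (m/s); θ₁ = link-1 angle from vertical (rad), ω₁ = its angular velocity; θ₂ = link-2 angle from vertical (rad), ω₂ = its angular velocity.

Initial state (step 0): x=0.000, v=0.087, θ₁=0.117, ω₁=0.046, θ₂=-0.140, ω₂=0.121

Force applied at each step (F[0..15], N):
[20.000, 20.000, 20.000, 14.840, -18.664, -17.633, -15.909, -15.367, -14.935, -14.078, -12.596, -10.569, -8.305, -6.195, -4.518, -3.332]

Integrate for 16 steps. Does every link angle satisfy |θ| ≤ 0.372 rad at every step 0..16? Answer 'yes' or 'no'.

Answer: yes

Derivation:
apply F[0]=+20.000 → step 1: x=0.006, v=0.532, θ₁=0.106, ω₁=-1.113, θ₂=-0.138, ω₂=0.032
apply F[1]=+20.000 → step 2: x=0.021, v=0.985, θ₁=0.072, ω₁=-2.315, θ₂=-0.139, ω₂=-0.041
apply F[2]=+20.000 → step 3: x=0.046, v=1.449, θ₁=0.013, ω₁=-3.593, θ₂=-0.140, ω₂=-0.083
apply F[3]=+14.840 → step 4: x=0.078, v=1.799, θ₁=-0.069, ω₁=-4.602, θ₂=-0.142, ω₂=-0.096
apply F[4]=-18.664 → step 5: x=0.110, v=1.374, θ₁=-0.149, ω₁=-3.453, θ₂=-0.144, ω₂=-0.101
apply F[5]=-17.633 → step 6: x=0.133, v=0.992, θ₁=-0.208, ω₁=-2.487, θ₂=-0.146, ω₂=-0.090
apply F[6]=-15.909 → step 7: x=0.150, v=0.667, θ₁=-0.250, ω₁=-1.726, θ₂=-0.147, ω₂=-0.061
apply F[7]=-15.367 → step 8: x=0.160, v=0.368, θ₁=-0.278, ω₁=-1.068, θ₂=-0.148, ω₂=-0.016
apply F[8]=-14.935 → step 9: x=0.165, v=0.085, θ₁=-0.293, ω₁=-0.478, θ₂=-0.148, ω₂=0.038
apply F[9]=-14.078 → step 10: x=0.164, v=-0.175, θ₁=-0.298, ω₁=0.041, θ₂=-0.146, ω₂=0.096
apply F[10]=-12.596 → step 11: x=0.158, v=-0.403, θ₁=-0.293, ω₁=0.474, θ₂=-0.144, ω₂=0.153
apply F[11]=-10.569 → step 12: x=0.148, v=-0.590, θ₁=-0.280, ω₁=0.802, θ₂=-0.140, ω₂=0.203
apply F[12]=-8.305 → step 13: x=0.135, v=-0.730, θ₁=-0.262, ω₁=1.018, θ₂=-0.136, ω₂=0.247
apply F[13]=-6.195 → step 14: x=0.119, v=-0.829, θ₁=-0.240, ω₁=1.133, θ₂=-0.131, ω₂=0.283
apply F[14]=-4.518 → step 15: x=0.102, v=-0.894, θ₁=-0.217, ω₁=1.173, θ₂=-0.125, ω₂=0.313
apply F[15]=-3.332 → step 16: x=0.084, v=-0.936, θ₁=-0.194, ω₁=1.165, θ₂=-0.118, ω₂=0.337
Max |angle| over trajectory = 0.298 rad; bound = 0.372 → within bound.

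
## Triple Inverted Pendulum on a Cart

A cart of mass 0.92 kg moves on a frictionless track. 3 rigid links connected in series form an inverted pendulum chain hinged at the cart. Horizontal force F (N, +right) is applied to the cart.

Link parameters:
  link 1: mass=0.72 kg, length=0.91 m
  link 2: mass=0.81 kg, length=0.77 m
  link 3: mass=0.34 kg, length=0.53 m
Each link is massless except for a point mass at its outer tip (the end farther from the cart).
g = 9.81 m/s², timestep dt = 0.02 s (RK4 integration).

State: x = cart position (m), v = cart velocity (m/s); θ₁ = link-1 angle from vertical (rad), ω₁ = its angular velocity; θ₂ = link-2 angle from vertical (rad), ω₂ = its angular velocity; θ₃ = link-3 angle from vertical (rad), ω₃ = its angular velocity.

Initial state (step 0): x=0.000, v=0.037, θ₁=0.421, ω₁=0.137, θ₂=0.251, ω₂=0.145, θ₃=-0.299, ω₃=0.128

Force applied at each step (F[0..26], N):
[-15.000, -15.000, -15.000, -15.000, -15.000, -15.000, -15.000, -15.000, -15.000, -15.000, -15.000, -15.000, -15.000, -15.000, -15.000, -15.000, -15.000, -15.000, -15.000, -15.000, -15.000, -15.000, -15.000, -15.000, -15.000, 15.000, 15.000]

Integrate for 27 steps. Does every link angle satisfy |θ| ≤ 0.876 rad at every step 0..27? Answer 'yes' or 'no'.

apply F[0]=-15.000 → step 1: x=-0.003, v=-0.313, θ₁=0.428, ω₁=0.584, θ₂=0.254, ω₂=0.135, θ₃=-0.297, ω₃=0.090
apply F[1]=-15.000 → step 2: x=-0.012, v=-0.655, θ₁=0.444, ω₁=1.022, θ₂=0.256, ω₂=0.128, θ₃=-0.295, ω₃=0.065
apply F[2]=-15.000 → step 3: x=-0.029, v=-0.984, θ₁=0.469, ω₁=1.442, θ₂=0.259, ω₂=0.127, θ₃=-0.294, ω₃=0.061
apply F[3]=-15.000 → step 4: x=-0.052, v=-1.294, θ₁=0.502, ω₁=1.837, θ₂=0.262, ω₂=0.136, θ₃=-0.293, ω₃=0.084
apply F[4]=-15.000 → step 5: x=-0.080, v=-1.579, θ₁=0.542, ω₁=2.200, θ₂=0.264, ω₂=0.162, θ₃=-0.291, ω₃=0.137
apply F[5]=-15.000 → step 6: x=-0.115, v=-1.837, θ₁=0.590, ω₁=2.525, θ₂=0.268, ω₂=0.210, θ₃=-0.287, ω₃=0.218
apply F[6]=-15.000 → step 7: x=-0.154, v=-2.066, θ₁=0.643, ω₁=2.811, θ₂=0.273, ω₂=0.286, θ₃=-0.282, ω₃=0.323
apply F[7]=-15.000 → step 8: x=-0.197, v=-2.266, θ₁=0.702, ω₁=3.057, θ₂=0.280, ω₂=0.393, θ₃=-0.274, ω₃=0.448
apply F[8]=-15.000 → step 9: x=-0.244, v=-2.438, θ₁=0.765, ω₁=3.266, θ₂=0.289, ω₂=0.535, θ₃=-0.264, ω₃=0.587
apply F[9]=-15.000 → step 10: x=-0.295, v=-2.584, θ₁=0.832, ω₁=3.442, θ₂=0.301, ω₂=0.709, θ₃=-0.250, ω₃=0.737
apply F[10]=-15.000 → step 11: x=-0.347, v=-2.706, θ₁=0.903, ω₁=3.590, θ₂=0.318, ω₂=0.916, θ₃=-0.234, ω₃=0.893
apply F[11]=-15.000 → step 12: x=-0.403, v=-2.806, θ₁=0.976, ω₁=3.713, θ₂=0.338, ω₂=1.153, θ₃=-0.215, ω₃=1.055
apply F[12]=-15.000 → step 13: x=-0.460, v=-2.886, θ₁=1.051, ω₁=3.815, θ₂=0.364, ω₂=1.418, θ₃=-0.192, ω₃=1.222
apply F[13]=-15.000 → step 14: x=-0.518, v=-2.947, θ₁=1.128, ω₁=3.897, θ₂=0.395, ω₂=1.708, θ₃=-0.166, ω₃=1.395
apply F[14]=-15.000 → step 15: x=-0.577, v=-2.991, θ₁=1.207, ω₁=3.962, θ₂=0.432, ω₂=2.020, θ₃=-0.136, ω₃=1.577
apply F[15]=-15.000 → step 16: x=-0.637, v=-3.018, θ₁=1.286, ω₁=4.008, θ₂=0.476, ω₂=2.353, θ₃=-0.103, ω₃=1.772
apply F[16]=-15.000 → step 17: x=-0.698, v=-3.031, θ₁=1.367, ω₁=4.037, θ₂=0.527, ω₂=2.704, θ₃=-0.065, ω₃=1.982
apply F[17]=-15.000 → step 18: x=-0.759, v=-3.028, θ₁=1.448, ω₁=4.047, θ₂=0.584, ω₂=3.071, θ₃=-0.023, ω₃=2.214
apply F[18]=-15.000 → step 19: x=-0.819, v=-3.013, θ₁=1.529, ω₁=4.034, θ₂=0.650, ω₂=3.450, θ₃=0.024, ω₃=2.474
apply F[19]=-15.000 → step 20: x=-0.879, v=-2.984, θ₁=1.609, ω₁=3.998, θ₂=0.722, ω₂=3.840, θ₃=0.076, ω₃=2.770
apply F[20]=-15.000 → step 21: x=-0.938, v=-2.944, θ₁=1.688, ω₁=3.935, θ₂=0.803, ω₂=4.238, θ₃=0.135, ω₃=3.109
apply F[21]=-15.000 → step 22: x=-0.997, v=-2.891, θ₁=1.766, ω₁=3.843, θ₂=0.892, ω₂=4.639, θ₃=0.201, ω₃=3.500
apply F[22]=-15.000 → step 23: x=-1.054, v=-2.825, θ₁=1.842, ω₁=3.719, θ₂=0.989, ω₂=5.040, θ₃=0.275, ω₃=3.955
apply F[23]=-15.000 → step 24: x=-1.110, v=-2.746, θ₁=1.915, ω₁=3.562, θ₂=1.094, ω₂=5.436, θ₃=0.359, ω₃=4.483
apply F[24]=-15.000 → step 25: x=-1.164, v=-2.650, θ₁=1.984, ω₁=3.375, θ₂=1.206, ω₂=5.822, θ₃=0.455, ω₃=5.097
apply F[25]=+15.000 → step 26: x=-1.212, v=-2.192, θ₁=2.053, ω₁=3.476, θ₂=1.323, ω₂=5.838, θ₃=0.562, ω₃=5.574
apply F[26]=+15.000 → step 27: x=-1.251, v=-1.702, θ₁=2.123, ω₁=3.608, θ₂=1.440, ω₂=5.869, θ₃=0.678, ω₃=6.095
Max |angle| over trajectory = 2.123 rad; bound = 0.876 → exceeded.

Answer: no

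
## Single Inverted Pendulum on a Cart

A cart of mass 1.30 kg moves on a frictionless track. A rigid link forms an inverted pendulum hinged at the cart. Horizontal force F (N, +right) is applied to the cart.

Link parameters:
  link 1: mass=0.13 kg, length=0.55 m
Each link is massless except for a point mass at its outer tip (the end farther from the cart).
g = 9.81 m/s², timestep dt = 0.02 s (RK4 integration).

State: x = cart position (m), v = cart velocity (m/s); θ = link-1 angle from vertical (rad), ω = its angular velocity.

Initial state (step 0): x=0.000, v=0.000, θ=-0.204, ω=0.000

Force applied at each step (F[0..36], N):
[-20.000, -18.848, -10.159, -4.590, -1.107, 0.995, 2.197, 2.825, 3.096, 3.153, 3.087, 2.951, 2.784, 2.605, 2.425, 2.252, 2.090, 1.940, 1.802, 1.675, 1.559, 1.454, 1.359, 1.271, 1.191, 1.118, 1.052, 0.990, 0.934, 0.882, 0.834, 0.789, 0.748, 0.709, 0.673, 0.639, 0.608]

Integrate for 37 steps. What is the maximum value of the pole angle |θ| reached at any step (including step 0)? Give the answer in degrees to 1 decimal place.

Answer: 11.7°

Derivation:
apply F[0]=-20.000 → step 1: x=-0.003, v=-0.303, θ=-0.199, ω=0.467
apply F[1]=-18.848 → step 2: x=-0.012, v=-0.588, θ=-0.186, ω=0.908
apply F[2]=-10.159 → step 3: x=-0.025, v=-0.741, θ=-0.165, ω=1.119
apply F[3]=-4.590 → step 4: x=-0.041, v=-0.808, θ=-0.142, ω=1.186
apply F[4]=-1.107 → step 5: x=-0.057, v=-0.823, θ=-0.119, ω=1.166
apply F[5]=+0.995 → step 6: x=-0.073, v=-0.806, θ=-0.096, ω=1.096
apply F[6]=+2.197 → step 7: x=-0.089, v=-0.770, θ=-0.075, ω=1.002
apply F[7]=+2.825 → step 8: x=-0.104, v=-0.726, θ=-0.056, ω=0.897
apply F[8]=+3.096 → step 9: x=-0.118, v=-0.677, θ=-0.039, ω=0.792
apply F[9]=+3.153 → step 10: x=-0.131, v=-0.628, θ=-0.025, ω=0.692
apply F[10]=+3.087 → step 11: x=-0.143, v=-0.580, θ=-0.012, ω=0.598
apply F[11]=+2.951 → step 12: x=-0.154, v=-0.535, θ=-0.001, ω=0.514
apply F[12]=+2.784 → step 13: x=-0.165, v=-0.492, θ=0.009, ω=0.437
apply F[13]=+2.605 → step 14: x=-0.174, v=-0.452, θ=0.017, ω=0.370
apply F[14]=+2.425 → step 15: x=-0.183, v=-0.415, θ=0.024, ω=0.310
apply F[15]=+2.252 → step 16: x=-0.191, v=-0.381, θ=0.029, ω=0.257
apply F[16]=+2.090 → step 17: x=-0.198, v=-0.350, θ=0.034, ω=0.211
apply F[17]=+1.940 → step 18: x=-0.205, v=-0.321, θ=0.038, ω=0.171
apply F[18]=+1.802 → step 19: x=-0.211, v=-0.294, θ=0.041, ω=0.137
apply F[19]=+1.675 → step 20: x=-0.216, v=-0.269, θ=0.044, ω=0.106
apply F[20]=+1.559 → step 21: x=-0.222, v=-0.246, θ=0.045, ω=0.080
apply F[21]=+1.454 → step 22: x=-0.226, v=-0.224, θ=0.047, ω=0.058
apply F[22]=+1.359 → step 23: x=-0.231, v=-0.204, θ=0.048, ω=0.038
apply F[23]=+1.271 → step 24: x=-0.234, v=-0.185, θ=0.048, ω=0.022
apply F[24]=+1.191 → step 25: x=-0.238, v=-0.168, θ=0.049, ω=0.007
apply F[25]=+1.118 → step 26: x=-0.241, v=-0.152, θ=0.049, ω=-0.005
apply F[26]=+1.052 → step 27: x=-0.244, v=-0.137, θ=0.048, ω=-0.015
apply F[27]=+0.990 → step 28: x=-0.247, v=-0.122, θ=0.048, ω=-0.024
apply F[28]=+0.934 → step 29: x=-0.249, v=-0.109, θ=0.047, ω=-0.031
apply F[29]=+0.882 → step 30: x=-0.251, v=-0.096, θ=0.047, ω=-0.037
apply F[30]=+0.834 → step 31: x=-0.253, v=-0.084, θ=0.046, ω=-0.042
apply F[31]=+0.789 → step 32: x=-0.254, v=-0.073, θ=0.045, ω=-0.047
apply F[32]=+0.748 → step 33: x=-0.256, v=-0.062, θ=0.044, ω=-0.050
apply F[33]=+0.709 → step 34: x=-0.257, v=-0.052, θ=0.043, ω=-0.053
apply F[34]=+0.673 → step 35: x=-0.258, v=-0.043, θ=0.042, ω=-0.055
apply F[35]=+0.639 → step 36: x=-0.259, v=-0.034, θ=0.041, ω=-0.056
apply F[36]=+0.608 → step 37: x=-0.259, v=-0.025, θ=0.040, ω=-0.058
Max |angle| over trajectory = 0.204 rad = 11.7°.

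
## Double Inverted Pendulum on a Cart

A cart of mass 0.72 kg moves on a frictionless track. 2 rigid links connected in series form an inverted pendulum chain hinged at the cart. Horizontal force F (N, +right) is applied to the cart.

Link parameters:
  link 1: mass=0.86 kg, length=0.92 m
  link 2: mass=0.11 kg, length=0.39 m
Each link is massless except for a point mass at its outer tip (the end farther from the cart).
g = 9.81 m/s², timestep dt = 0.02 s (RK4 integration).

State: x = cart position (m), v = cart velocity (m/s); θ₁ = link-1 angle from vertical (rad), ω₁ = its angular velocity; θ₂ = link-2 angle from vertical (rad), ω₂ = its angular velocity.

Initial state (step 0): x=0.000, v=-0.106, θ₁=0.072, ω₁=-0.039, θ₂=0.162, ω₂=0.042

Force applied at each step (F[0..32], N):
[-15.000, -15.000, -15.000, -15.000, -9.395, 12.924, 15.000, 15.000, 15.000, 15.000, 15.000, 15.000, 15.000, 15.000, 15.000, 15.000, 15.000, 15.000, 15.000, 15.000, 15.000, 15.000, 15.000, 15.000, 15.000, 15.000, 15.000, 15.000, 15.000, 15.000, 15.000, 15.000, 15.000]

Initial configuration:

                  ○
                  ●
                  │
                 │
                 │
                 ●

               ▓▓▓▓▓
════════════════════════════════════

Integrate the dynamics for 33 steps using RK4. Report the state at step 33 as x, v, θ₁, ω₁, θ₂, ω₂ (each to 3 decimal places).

Answer: x=1.148, v=6.568, θ₁=-0.598, ω₁=-5.818, θ₂=-0.749, ω₂=-1.614

Derivation:
apply F[0]=-15.000 → step 1: x=-0.006, v=-0.539, θ₁=0.076, ω₁=0.444, θ₂=0.163, ω₂=0.084
apply F[1]=-15.000 → step 2: x=-0.022, v=-0.972, θ₁=0.090, ω₁=0.929, θ₂=0.165, ω₂=0.120
apply F[2]=-15.000 → step 3: x=-0.045, v=-1.406, θ₁=0.113, ω₁=1.418, θ₂=0.168, ω₂=0.144
apply F[3]=-15.000 → step 4: x=-0.078, v=-1.837, θ₁=0.147, ω₁=1.910, θ₂=0.171, ω₂=0.155
apply F[4]=-9.395 → step 5: x=-0.117, v=-2.113, θ₁=0.188, ω₁=2.241, θ₂=0.174, ω₂=0.156
apply F[5]=+12.924 → step 6: x=-0.156, v=-1.804, θ₁=0.230, ω₁=1.957, θ₂=0.177, ω₂=0.139
apply F[6]=+15.000 → step 7: x=-0.189, v=-1.458, θ₁=0.266, ω₁=1.648, θ₂=0.179, ω₂=0.095
apply F[7]=+15.000 → step 8: x=-0.215, v=-1.130, θ₁=0.296, ω₁=1.368, θ₂=0.181, ω₂=0.025
apply F[8]=+15.000 → step 9: x=-0.234, v=-0.818, θ₁=0.321, ω₁=1.114, θ₂=0.180, ω₂=-0.068
apply F[9]=+15.000 → step 10: x=-0.248, v=-0.517, θ₁=0.341, ω₁=0.879, θ₂=0.178, ω₂=-0.184
apply F[10]=+15.000 → step 11: x=-0.255, v=-0.225, θ₁=0.356, ω₁=0.661, θ₂=0.173, ω₂=-0.320
apply F[11]=+15.000 → step 12: x=-0.257, v=0.059, θ₁=0.367, ω₁=0.454, θ₂=0.165, ω₂=-0.473
apply F[12]=+15.000 → step 13: x=-0.253, v=0.339, θ₁=0.374, ω₁=0.256, θ₂=0.154, ω₂=-0.643
apply F[13]=+15.000 → step 14: x=-0.243, v=0.616, θ₁=0.378, ω₁=0.063, θ₂=0.139, ω₂=-0.829
apply F[14]=+15.000 → step 15: x=-0.228, v=0.893, θ₁=0.377, ω₁=-0.129, θ₂=0.121, ω₂=-1.028
apply F[15]=+15.000 → step 16: x=-0.207, v=1.172, θ₁=0.372, ω₁=-0.323, θ₂=0.098, ω₂=-1.240
apply F[16]=+15.000 → step 17: x=-0.181, v=1.454, θ₁=0.364, ω₁=-0.523, θ₂=0.071, ω₂=-1.464
apply F[17]=+15.000 → step 18: x=-0.149, v=1.742, θ₁=0.351, ω₁=-0.732, θ₂=0.039, ω₂=-1.699
apply F[18]=+15.000 → step 19: x=-0.111, v=2.039, θ₁=0.335, ω₁=-0.953, θ₂=0.003, ω₂=-1.942
apply F[19]=+15.000 → step 20: x=-0.068, v=2.346, θ₁=0.313, ω₁=-1.192, θ₂=-0.038, ω₂=-2.189
apply F[20]=+15.000 → step 21: x=-0.018, v=2.666, θ₁=0.287, ω₁=-1.452, θ₂=-0.085, ω₂=-2.436
apply F[21]=+15.000 → step 22: x=0.039, v=3.002, θ₁=0.255, ω₁=-1.738, θ₂=-0.136, ω₂=-2.676
apply F[22]=+15.000 → step 23: x=0.103, v=3.356, θ₁=0.217, ω₁=-2.056, θ₂=-0.192, ω₂=-2.898
apply F[23]=+15.000 → step 24: x=0.174, v=3.730, θ₁=0.172, ω₁=-2.408, θ₂=-0.252, ω₂=-3.088
apply F[24]=+15.000 → step 25: x=0.252, v=4.124, θ₁=0.120, ω₁=-2.798, θ₂=-0.315, ω₂=-3.228
apply F[25]=+15.000 → step 26: x=0.339, v=4.533, θ₁=0.060, ω₁=-3.223, θ₂=-0.380, ω₂=-3.297
apply F[26]=+15.000 → step 27: x=0.433, v=4.950, θ₁=-0.009, ω₁=-3.676, θ₂=-0.446, ω₂=-3.272
apply F[27]=+15.000 → step 28: x=0.537, v=5.359, θ₁=-0.087, ω₁=-4.139, θ₂=-0.510, ω₂=-3.139
apply F[28]=+15.000 → step 29: x=0.648, v=5.738, θ₁=-0.174, ω₁=-4.590, θ₂=-0.571, ω₂=-2.898
apply F[29]=+15.000 → step 30: x=0.766, v=6.064, θ₁=-0.270, ω₁=-4.999, θ₂=-0.626, ω₂=-2.575
apply F[30]=+15.000 → step 31: x=0.890, v=6.315, θ₁=-0.374, ω₁=-5.344, θ₂=-0.674, ω₂=-2.215
apply F[31]=+15.000 → step 32: x=1.018, v=6.483, θ₁=-0.483, ω₁=-5.616, θ₂=-0.714, ω₂=-1.878
apply F[32]=+15.000 → step 33: x=1.148, v=6.568, θ₁=-0.598, ω₁=-5.818, θ₂=-0.749, ω₂=-1.614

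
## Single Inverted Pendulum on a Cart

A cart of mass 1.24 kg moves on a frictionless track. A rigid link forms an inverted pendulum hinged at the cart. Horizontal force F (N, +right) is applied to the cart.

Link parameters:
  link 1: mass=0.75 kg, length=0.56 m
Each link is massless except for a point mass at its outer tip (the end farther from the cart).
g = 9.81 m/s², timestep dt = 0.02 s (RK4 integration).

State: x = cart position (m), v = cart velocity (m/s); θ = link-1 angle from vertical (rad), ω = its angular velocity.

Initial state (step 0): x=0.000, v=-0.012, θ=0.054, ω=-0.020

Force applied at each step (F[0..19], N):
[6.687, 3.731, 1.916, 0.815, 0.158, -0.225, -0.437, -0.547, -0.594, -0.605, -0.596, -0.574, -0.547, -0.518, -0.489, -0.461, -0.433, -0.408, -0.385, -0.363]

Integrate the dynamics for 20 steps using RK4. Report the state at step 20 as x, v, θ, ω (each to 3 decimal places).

apply F[0]=+6.687 → step 1: x=0.001, v=0.089, θ=0.052, ω=-0.182
apply F[1]=+3.731 → step 2: x=0.003, v=0.144, θ=0.048, ω=-0.261
apply F[2]=+1.916 → step 3: x=0.006, v=0.169, θ=0.042, ω=-0.291
apply F[3]=+0.815 → step 4: x=0.010, v=0.178, θ=0.036, ω=-0.293
apply F[4]=+0.158 → step 5: x=0.013, v=0.176, θ=0.030, ω=-0.279
apply F[5]=-0.225 → step 6: x=0.017, v=0.169, θ=0.025, ω=-0.257
apply F[6]=-0.437 → step 7: x=0.020, v=0.160, θ=0.020, ω=-0.231
apply F[7]=-0.547 → step 8: x=0.023, v=0.149, θ=0.016, ω=-0.205
apply F[8]=-0.594 → step 9: x=0.026, v=0.137, θ=0.012, ω=-0.180
apply F[9]=-0.605 → step 10: x=0.029, v=0.127, θ=0.009, ω=-0.157
apply F[10]=-0.596 → step 11: x=0.031, v=0.116, θ=0.006, ω=-0.136
apply F[11]=-0.574 → step 12: x=0.033, v=0.106, θ=0.003, ω=-0.117
apply F[12]=-0.547 → step 13: x=0.035, v=0.097, θ=0.001, ω=-0.100
apply F[13]=-0.518 → step 14: x=0.037, v=0.089, θ=-0.001, ω=-0.085
apply F[14]=-0.489 → step 15: x=0.039, v=0.081, θ=-0.002, ω=-0.072
apply F[15]=-0.461 → step 16: x=0.040, v=0.074, θ=-0.004, ω=-0.060
apply F[16]=-0.433 → step 17: x=0.042, v=0.068, θ=-0.005, ω=-0.050
apply F[17]=-0.408 → step 18: x=0.043, v=0.062, θ=-0.006, ω=-0.041
apply F[18]=-0.385 → step 19: x=0.044, v=0.056, θ=-0.006, ω=-0.034
apply F[19]=-0.363 → step 20: x=0.045, v=0.051, θ=-0.007, ω=-0.027

Answer: x=0.045, v=0.051, θ=-0.007, ω=-0.027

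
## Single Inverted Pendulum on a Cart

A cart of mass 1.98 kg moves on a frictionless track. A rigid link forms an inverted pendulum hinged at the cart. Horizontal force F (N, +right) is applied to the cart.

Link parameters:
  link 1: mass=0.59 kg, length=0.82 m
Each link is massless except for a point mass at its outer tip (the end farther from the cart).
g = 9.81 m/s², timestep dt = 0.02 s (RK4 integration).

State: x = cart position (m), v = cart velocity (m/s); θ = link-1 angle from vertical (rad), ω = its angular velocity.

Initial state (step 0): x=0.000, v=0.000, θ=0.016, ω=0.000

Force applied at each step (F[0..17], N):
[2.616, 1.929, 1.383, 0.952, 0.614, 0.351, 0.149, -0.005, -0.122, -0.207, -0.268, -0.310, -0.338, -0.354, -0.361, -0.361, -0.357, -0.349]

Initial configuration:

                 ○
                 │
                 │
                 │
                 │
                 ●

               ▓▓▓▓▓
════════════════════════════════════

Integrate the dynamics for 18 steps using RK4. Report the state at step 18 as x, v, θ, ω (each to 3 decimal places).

Answer: x=0.021, v=0.043, θ=-0.002, ω=-0.025

Derivation:
apply F[0]=+2.616 → step 1: x=0.000, v=0.025, θ=0.016, ω=-0.027
apply F[1]=+1.929 → step 2: x=0.001, v=0.044, θ=0.015, ω=-0.046
apply F[2]=+1.383 → step 3: x=0.002, v=0.057, θ=0.014, ω=-0.059
apply F[3]=+0.952 → step 4: x=0.003, v=0.066, θ=0.013, ω=-0.066
apply F[4]=+0.614 → step 5: x=0.005, v=0.072, θ=0.011, ω=-0.070
apply F[5]=+0.351 → step 6: x=0.006, v=0.074, θ=0.010, ω=-0.071
apply F[6]=+0.149 → step 7: x=0.008, v=0.075, θ=0.008, ω=-0.070
apply F[7]=-0.005 → step 8: x=0.009, v=0.075, θ=0.007, ω=-0.068
apply F[8]=-0.122 → step 9: x=0.011, v=0.073, θ=0.006, ω=-0.064
apply F[9]=-0.207 → step 10: x=0.012, v=0.071, θ=0.005, ω=-0.060
apply F[10]=-0.268 → step 11: x=0.013, v=0.068, θ=0.003, ω=-0.056
apply F[11]=-0.310 → step 12: x=0.015, v=0.065, θ=0.002, ω=-0.051
apply F[12]=-0.338 → step 13: x=0.016, v=0.061, θ=0.001, ω=-0.046
apply F[13]=-0.354 → step 14: x=0.017, v=0.058, θ=0.000, ω=-0.041
apply F[14]=-0.361 → step 15: x=0.018, v=0.054, θ=-0.000, ω=-0.037
apply F[15]=-0.361 → step 16: x=0.019, v=0.050, θ=-0.001, ω=-0.033
apply F[16]=-0.357 → step 17: x=0.020, v=0.047, θ=-0.002, ω=-0.029
apply F[17]=-0.349 → step 18: x=0.021, v=0.043, θ=-0.002, ω=-0.025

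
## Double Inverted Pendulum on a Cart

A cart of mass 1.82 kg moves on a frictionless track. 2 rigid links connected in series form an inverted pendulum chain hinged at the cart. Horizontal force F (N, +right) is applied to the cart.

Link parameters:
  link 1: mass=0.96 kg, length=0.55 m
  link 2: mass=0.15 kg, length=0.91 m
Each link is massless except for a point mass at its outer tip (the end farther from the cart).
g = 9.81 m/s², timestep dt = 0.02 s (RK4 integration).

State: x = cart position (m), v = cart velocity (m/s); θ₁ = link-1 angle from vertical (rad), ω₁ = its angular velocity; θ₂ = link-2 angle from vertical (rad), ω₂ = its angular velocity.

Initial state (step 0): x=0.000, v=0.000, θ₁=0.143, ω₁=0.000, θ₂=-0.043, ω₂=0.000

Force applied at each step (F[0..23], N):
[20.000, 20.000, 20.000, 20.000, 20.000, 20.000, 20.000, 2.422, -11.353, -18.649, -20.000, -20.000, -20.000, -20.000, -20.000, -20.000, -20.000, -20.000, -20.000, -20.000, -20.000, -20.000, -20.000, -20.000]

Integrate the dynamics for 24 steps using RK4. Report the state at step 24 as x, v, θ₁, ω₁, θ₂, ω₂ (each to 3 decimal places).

Answer: x=0.148, v=-1.398, θ₁=-0.235, ω₁=1.154, θ₂=-0.063, ω₂=0.447

Derivation:
apply F[0]=+20.000 → step 1: x=0.002, v=0.201, θ₁=0.140, ω₁=-0.299, θ₂=-0.044, ω₂=-0.052
apply F[1]=+20.000 → step 2: x=0.008, v=0.402, θ₁=0.131, ω₁=-0.603, θ₂=-0.045, ω₂=-0.101
apply F[2]=+20.000 → step 3: x=0.018, v=0.606, θ₁=0.116, ω₁=-0.917, θ₂=-0.048, ω₂=-0.147
apply F[3]=+20.000 → step 4: x=0.032, v=0.813, θ₁=0.094, ω₁=-1.244, θ₂=-0.051, ω₂=-0.187
apply F[4]=+20.000 → step 5: x=0.051, v=1.023, θ₁=0.066, ω₁=-1.590, θ₂=-0.055, ω₂=-0.219
apply F[5]=+20.000 → step 6: x=0.073, v=1.238, θ₁=0.030, ω₁=-1.957, θ₂=-0.060, ω₂=-0.242
apply F[6]=+20.000 → step 7: x=0.100, v=1.457, θ₁=-0.013, ω₁=-2.349, θ₂=-0.065, ω₂=-0.256
apply F[7]=+2.422 → step 8: x=0.130, v=1.486, θ₁=-0.060, ω₁=-2.414, θ₂=-0.070, ω₂=-0.261
apply F[8]=-11.353 → step 9: x=0.158, v=1.369, θ₁=-0.107, ω₁=-2.232, θ₂=-0.075, ω₂=-0.259
apply F[9]=-18.649 → step 10: x=0.184, v=1.177, θ₁=-0.148, ω₁=-1.934, θ₂=-0.080, ω₂=-0.248
apply F[10]=-20.000 → step 11: x=0.205, v=0.977, θ₁=-0.184, ω₁=-1.638, θ₂=-0.085, ω₂=-0.227
apply F[11]=-20.000 → step 12: x=0.223, v=0.782, θ₁=-0.214, ω₁=-1.368, θ₂=-0.089, ω₂=-0.198
apply F[12]=-20.000 → step 13: x=0.236, v=0.592, θ₁=-0.239, ω₁=-1.120, θ₂=-0.093, ω₂=-0.161
apply F[13]=-20.000 → step 14: x=0.246, v=0.406, θ₁=-0.259, ω₁=-0.889, θ₂=-0.096, ω₂=-0.117
apply F[14]=-20.000 → step 15: x=0.253, v=0.223, θ₁=-0.274, ω₁=-0.674, θ₂=-0.097, ω₂=-0.067
apply F[15]=-20.000 → step 16: x=0.255, v=0.043, θ₁=-0.286, ω₁=-0.469, θ₂=-0.098, ω₂=-0.014
apply F[16]=-20.000 → step 17: x=0.254, v=-0.136, θ₁=-0.293, ω₁=-0.272, θ₂=-0.098, ω₂=0.044
apply F[17]=-20.000 → step 18: x=0.250, v=-0.314, θ₁=-0.297, ω₁=-0.080, θ₂=-0.096, ω₂=0.103
apply F[18]=-20.000 → step 19: x=0.242, v=-0.491, θ₁=-0.296, ω₁=0.111, θ₂=-0.094, ω₂=0.163
apply F[19]=-20.000 → step 20: x=0.230, v=-0.669, θ₁=-0.292, ω₁=0.303, θ₂=-0.090, ω₂=0.224
apply F[20]=-20.000 → step 21: x=0.215, v=-0.848, θ₁=-0.284, ω₁=0.500, θ₂=-0.085, ω₂=0.284
apply F[21]=-20.000 → step 22: x=0.196, v=-1.028, θ₁=-0.272, ω₁=0.706, θ₂=-0.079, ω₂=0.342
apply F[22]=-20.000 → step 23: x=0.174, v=-1.212, θ₁=-0.256, ω₁=0.922, θ₂=-0.071, ω₂=0.396
apply F[23]=-20.000 → step 24: x=0.148, v=-1.398, θ₁=-0.235, ω₁=1.154, θ₂=-0.063, ω₂=0.447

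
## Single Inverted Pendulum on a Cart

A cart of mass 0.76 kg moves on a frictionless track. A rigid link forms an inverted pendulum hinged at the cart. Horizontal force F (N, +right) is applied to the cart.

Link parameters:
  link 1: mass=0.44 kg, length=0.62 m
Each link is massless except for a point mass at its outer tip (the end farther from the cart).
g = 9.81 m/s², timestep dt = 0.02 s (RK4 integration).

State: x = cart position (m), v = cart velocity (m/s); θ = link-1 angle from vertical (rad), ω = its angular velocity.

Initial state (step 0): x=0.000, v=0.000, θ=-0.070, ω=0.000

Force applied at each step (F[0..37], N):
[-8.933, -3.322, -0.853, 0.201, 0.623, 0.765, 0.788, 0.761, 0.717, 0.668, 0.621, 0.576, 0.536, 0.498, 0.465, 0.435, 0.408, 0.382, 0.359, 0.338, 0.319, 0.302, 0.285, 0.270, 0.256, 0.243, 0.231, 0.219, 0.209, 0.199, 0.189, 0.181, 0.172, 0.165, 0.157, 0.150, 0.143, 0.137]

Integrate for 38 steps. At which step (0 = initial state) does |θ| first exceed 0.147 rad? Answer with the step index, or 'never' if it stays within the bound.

Answer: never

Derivation:
apply F[0]=-8.933 → step 1: x=-0.002, v=-0.227, θ=-0.067, ω=0.343
apply F[1]=-3.322 → step 2: x=-0.008, v=-0.307, θ=-0.059, ω=0.452
apply F[2]=-0.853 → step 3: x=-0.014, v=-0.323, θ=-0.049, ω=0.461
apply F[3]=+0.201 → step 4: x=-0.020, v=-0.313, θ=-0.041, ω=0.431
apply F[4]=+0.623 → step 5: x=-0.026, v=-0.292, θ=-0.032, ω=0.386
apply F[5]=+0.765 → step 6: x=-0.032, v=-0.269, θ=-0.025, ω=0.339
apply F[6]=+0.788 → step 7: x=-0.037, v=-0.246, θ=-0.019, ω=0.295
apply F[7]=+0.761 → step 8: x=-0.042, v=-0.224, θ=-0.013, ω=0.255
apply F[8]=+0.717 → step 9: x=-0.046, v=-0.204, θ=-0.009, ω=0.219
apply F[9]=+0.668 → step 10: x=-0.050, v=-0.186, θ=-0.005, ω=0.187
apply F[10]=+0.621 → step 11: x=-0.053, v=-0.169, θ=-0.001, ω=0.159
apply F[11]=+0.576 → step 12: x=-0.057, v=-0.154, θ=0.002, ω=0.135
apply F[12]=+0.536 → step 13: x=-0.060, v=-0.140, θ=0.004, ω=0.114
apply F[13]=+0.498 → step 14: x=-0.062, v=-0.128, θ=0.006, ω=0.096
apply F[14]=+0.465 → step 15: x=-0.065, v=-0.116, θ=0.008, ω=0.080
apply F[15]=+0.435 → step 16: x=-0.067, v=-0.106, θ=0.010, ω=0.066
apply F[16]=+0.408 → step 17: x=-0.069, v=-0.096, θ=0.011, ω=0.053
apply F[17]=+0.382 → step 18: x=-0.071, v=-0.087, θ=0.012, ω=0.043
apply F[18]=+0.359 → step 19: x=-0.073, v=-0.079, θ=0.013, ω=0.034
apply F[19]=+0.338 → step 20: x=-0.074, v=-0.072, θ=0.013, ω=0.026
apply F[20]=+0.319 → step 21: x=-0.075, v=-0.065, θ=0.014, ω=0.019
apply F[21]=+0.302 → step 22: x=-0.077, v=-0.059, θ=0.014, ω=0.013
apply F[22]=+0.285 → step 23: x=-0.078, v=-0.053, θ=0.014, ω=0.008
apply F[23]=+0.270 → step 24: x=-0.079, v=-0.047, θ=0.014, ω=0.003
apply F[24]=+0.256 → step 25: x=-0.080, v=-0.042, θ=0.014, ω=-0.000
apply F[25]=+0.243 → step 26: x=-0.080, v=-0.037, θ=0.014, ω=-0.003
apply F[26]=+0.231 → step 27: x=-0.081, v=-0.033, θ=0.014, ω=-0.006
apply F[27]=+0.219 → step 28: x=-0.082, v=-0.029, θ=0.014, ω=-0.008
apply F[28]=+0.209 → step 29: x=-0.082, v=-0.025, θ=0.014, ω=-0.010
apply F[29]=+0.199 → step 30: x=-0.083, v=-0.021, θ=0.014, ω=-0.012
apply F[30]=+0.189 → step 31: x=-0.083, v=-0.018, θ=0.013, ω=-0.013
apply F[31]=+0.181 → step 32: x=-0.083, v=-0.014, θ=0.013, ω=-0.014
apply F[32]=+0.172 → step 33: x=-0.084, v=-0.011, θ=0.013, ω=-0.015
apply F[33]=+0.165 → step 34: x=-0.084, v=-0.008, θ=0.012, ω=-0.016
apply F[34]=+0.157 → step 35: x=-0.084, v=-0.006, θ=0.012, ω=-0.016
apply F[35]=+0.150 → step 36: x=-0.084, v=-0.003, θ=0.012, ω=-0.017
apply F[36]=+0.143 → step 37: x=-0.084, v=-0.001, θ=0.011, ω=-0.017
apply F[37]=+0.137 → step 38: x=-0.084, v=0.002, θ=0.011, ω=-0.017
max |θ| = 0.070 ≤ 0.147 over all 39 states.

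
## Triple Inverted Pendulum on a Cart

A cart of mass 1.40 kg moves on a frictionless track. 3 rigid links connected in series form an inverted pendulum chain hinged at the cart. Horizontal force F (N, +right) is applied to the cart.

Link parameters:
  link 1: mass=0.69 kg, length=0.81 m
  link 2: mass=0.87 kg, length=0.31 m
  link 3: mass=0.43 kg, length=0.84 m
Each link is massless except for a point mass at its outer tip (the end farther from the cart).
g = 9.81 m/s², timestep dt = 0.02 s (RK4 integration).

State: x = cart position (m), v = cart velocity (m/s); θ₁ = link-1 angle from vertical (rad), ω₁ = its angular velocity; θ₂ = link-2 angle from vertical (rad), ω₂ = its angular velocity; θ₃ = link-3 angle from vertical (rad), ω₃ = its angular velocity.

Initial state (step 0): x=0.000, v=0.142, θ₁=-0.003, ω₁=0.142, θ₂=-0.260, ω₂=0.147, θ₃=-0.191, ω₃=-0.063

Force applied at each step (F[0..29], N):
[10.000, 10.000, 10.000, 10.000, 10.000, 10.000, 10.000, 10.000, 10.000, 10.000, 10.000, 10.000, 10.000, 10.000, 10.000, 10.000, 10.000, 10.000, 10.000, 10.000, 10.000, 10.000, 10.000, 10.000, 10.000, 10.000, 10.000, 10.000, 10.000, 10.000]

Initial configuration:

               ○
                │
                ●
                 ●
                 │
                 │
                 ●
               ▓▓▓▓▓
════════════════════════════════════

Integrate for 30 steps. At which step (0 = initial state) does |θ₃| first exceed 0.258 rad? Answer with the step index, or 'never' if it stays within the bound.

Answer: 26

Derivation:
apply F[0]=+10.000 → step 1: x=0.004, v=0.285, θ₁=-0.001, ω₁=0.064, θ₂=-0.261, ω₂=-0.285, θ₃=-0.192, ω₃=-0.043
apply F[1]=+10.000 → step 2: x=0.011, v=0.428, θ₁=-0.000, ω₁=-0.011, θ₂=-0.271, ω₂=-0.724, θ₃=-0.193, ω₃=-0.021
apply F[2]=+10.000 → step 3: x=0.021, v=0.571, θ₁=-0.001, ω₁=-0.086, θ₂=-0.290, ω₂=-1.177, θ₃=-0.193, ω₃=0.004
apply F[3]=+10.000 → step 4: x=0.034, v=0.715, θ₁=-0.004, ω₁=-0.161, θ₂=-0.319, ω₂=-1.647, θ₃=-0.193, ω₃=0.033
apply F[4]=+10.000 → step 5: x=0.050, v=0.859, θ₁=-0.008, ω₁=-0.239, θ₂=-0.356, ω₂=-2.131, θ₃=-0.192, ω₃=0.067
apply F[5]=+10.000 → step 6: x=0.069, v=1.004, θ₁=-0.013, ω₁=-0.324, θ₂=-0.404, ω₂=-2.624, θ₃=-0.190, ω₃=0.105
apply F[6]=+10.000 → step 7: x=0.090, v=1.150, θ₁=-0.021, ω₁=-0.421, θ₂=-0.461, ω₂=-3.115, θ₃=-0.187, ω₃=0.145
apply F[7]=+10.000 → step 8: x=0.115, v=1.296, θ₁=-0.030, ω₁=-0.536, θ₂=-0.528, ω₂=-3.590, θ₃=-0.184, ω₃=0.182
apply F[8]=+10.000 → step 9: x=0.142, v=1.444, θ₁=-0.042, ω₁=-0.675, θ₂=-0.605, ω₂=-4.033, θ₃=-0.180, ω₃=0.211
apply F[9]=+10.000 → step 10: x=0.172, v=1.592, θ₁=-0.058, ω₁=-0.841, θ₂=-0.689, ω₂=-4.432, θ₃=-0.176, ω₃=0.229
apply F[10]=+10.000 → step 11: x=0.206, v=1.740, θ₁=-0.076, ω₁=-1.038, θ₂=-0.782, ω₂=-4.780, θ₃=-0.171, ω₃=0.230
apply F[11]=+10.000 → step 12: x=0.242, v=1.889, θ₁=-0.099, ω₁=-1.267, θ₂=-0.880, ω₂=-5.071, θ₃=-0.167, ω₃=0.213
apply F[12]=+10.000 → step 13: x=0.281, v=2.038, θ₁=-0.127, ω₁=-1.528, θ₂=-0.984, ω₂=-5.301, θ₃=-0.163, ω₃=0.176
apply F[13]=+10.000 → step 14: x=0.323, v=2.186, θ₁=-0.161, ω₁=-1.819, θ₂=-1.092, ω₂=-5.468, θ₃=-0.160, ω₃=0.119
apply F[14]=+10.000 → step 15: x=0.369, v=2.334, θ₁=-0.200, ω₁=-2.136, θ₂=-1.202, ω₂=-5.565, θ₃=-0.158, ω₃=0.046
apply F[15]=+10.000 → step 16: x=0.417, v=2.478, θ₁=-0.246, ω₁=-2.476, θ₂=-1.314, ω₂=-5.583, θ₃=-0.158, ω₃=-0.043
apply F[16]=+10.000 → step 17: x=0.468, v=2.619, θ₁=-0.299, ω₁=-2.832, θ₂=-1.425, ω₂=-5.510, θ₃=-0.160, ω₃=-0.142
apply F[17]=+10.000 → step 18: x=0.522, v=2.754, θ₁=-0.360, ω₁=-3.196, θ₂=-1.534, ω₂=-5.333, θ₃=-0.164, ω₃=-0.247
apply F[18]=+10.000 → step 19: x=0.578, v=2.879, θ₁=-0.427, ω₁=-3.561, θ₂=-1.638, ω₂=-5.037, θ₃=-0.170, ω₃=-0.352
apply F[19]=+10.000 → step 20: x=0.637, v=2.991, θ₁=-0.502, ω₁=-3.918, θ₂=-1.734, ω₂=-4.610, θ₃=-0.178, ω₃=-0.453
apply F[20]=+10.000 → step 21: x=0.697, v=3.087, θ₁=-0.584, ω₁=-4.260, θ₂=-1.821, ω₂=-4.044, θ₃=-0.188, ω₃=-0.547
apply F[21]=+10.000 → step 22: x=0.760, v=3.162, θ₁=-0.672, ω₁=-4.583, θ₂=-1.895, ω₂=-3.337, θ₃=-0.200, ω₃=-0.632
apply F[22]=+10.000 → step 23: x=0.824, v=3.214, θ₁=-0.767, ω₁=-4.890, θ₂=-1.954, ω₂=-2.495, θ₃=-0.213, ω₃=-0.712
apply F[23]=+10.000 → step 24: x=0.888, v=3.238, θ₁=-0.868, ω₁=-5.187, θ₂=-1.994, ω₂=-1.523, θ₃=-0.228, ω₃=-0.794
apply F[24]=+10.000 → step 25: x=0.953, v=3.230, θ₁=-0.974, ω₁=-5.487, θ₂=-2.014, ω₂=-0.431, θ₃=-0.245, ω₃=-0.891
apply F[25]=+10.000 → step 26: x=1.017, v=3.182, θ₁=-1.087, ω₁=-5.809, θ₂=-2.011, ω₂=0.775, θ₃=-0.264, ω₃=-1.021
apply F[26]=+10.000 → step 27: x=1.080, v=3.080, θ₁=-1.207, ω₁=-6.171, θ₂=-1.982, ω₂=2.089, θ₃=-0.286, ω₃=-1.215
apply F[27]=+10.000 → step 28: x=1.140, v=2.903, θ₁=-1.335, ω₁=-6.587, θ₂=-1.926, ω₂=3.481, θ₃=-0.313, ω₃=-1.517
apply F[28]=+10.000 → step 29: x=1.195, v=2.619, θ₁=-1.471, ω₁=-7.048, θ₂=-1.843, ω₂=4.849, θ₃=-0.348, ω₃=-1.984
apply F[29]=+10.000 → step 30: x=1.244, v=2.203, θ₁=-1.616, ω₁=-7.489, θ₂=-1.734, ω₂=5.913, θ₃=-0.394, ω₃=-2.655
|θ₃| = 0.264 > 0.258 first at step 26.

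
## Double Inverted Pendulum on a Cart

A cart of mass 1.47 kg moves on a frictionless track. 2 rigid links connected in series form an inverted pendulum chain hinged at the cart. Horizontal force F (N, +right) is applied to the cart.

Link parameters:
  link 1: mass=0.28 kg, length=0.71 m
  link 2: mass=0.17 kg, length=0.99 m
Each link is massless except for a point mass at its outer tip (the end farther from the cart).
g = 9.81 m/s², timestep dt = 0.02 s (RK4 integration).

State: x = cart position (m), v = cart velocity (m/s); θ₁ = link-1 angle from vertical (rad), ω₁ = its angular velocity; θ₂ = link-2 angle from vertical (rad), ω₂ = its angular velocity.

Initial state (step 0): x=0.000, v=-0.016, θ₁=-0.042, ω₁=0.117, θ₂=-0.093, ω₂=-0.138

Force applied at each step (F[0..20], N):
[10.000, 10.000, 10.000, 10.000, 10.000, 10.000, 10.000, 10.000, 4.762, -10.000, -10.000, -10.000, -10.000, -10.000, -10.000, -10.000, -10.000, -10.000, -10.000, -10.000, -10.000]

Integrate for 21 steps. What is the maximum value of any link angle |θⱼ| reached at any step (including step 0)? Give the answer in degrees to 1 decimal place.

apply F[0]=+10.000 → step 1: x=0.001, v=0.122, θ₁=-0.042, ω₁=-0.081, θ₂=-0.096, ω₂=-0.154
apply F[1]=+10.000 → step 2: x=0.005, v=0.261, θ₁=-0.045, ω₁=-0.279, θ₂=-0.099, ω₂=-0.171
apply F[2]=+10.000 → step 3: x=0.012, v=0.400, θ₁=-0.053, ω₁=-0.479, θ₂=-0.103, ω₂=-0.187
apply F[3]=+10.000 → step 4: x=0.021, v=0.539, θ₁=-0.064, ω₁=-0.684, θ₂=-0.107, ω₂=-0.201
apply F[4]=+10.000 → step 5: x=0.033, v=0.679, θ₁=-0.080, ω₁=-0.895, θ₂=-0.111, ω₂=-0.211
apply F[5]=+10.000 → step 6: x=0.048, v=0.820, θ₁=-0.100, ω₁=-1.114, θ₂=-0.115, ω₂=-0.217
apply F[6]=+10.000 → step 7: x=0.066, v=0.961, θ₁=-0.125, ω₁=-1.342, θ₂=-0.119, ω₂=-0.219
apply F[7]=+10.000 → step 8: x=0.087, v=1.103, θ₁=-0.154, ω₁=-1.581, θ₂=-0.124, ω₂=-0.215
apply F[8]=+4.762 → step 9: x=0.109, v=1.175, θ₁=-0.187, ω₁=-1.733, θ₂=-0.128, ω₂=-0.204
apply F[9]=-10.000 → step 10: x=0.132, v=1.050, θ₁=-0.221, ω₁=-1.628, θ₂=-0.132, ω₂=-0.183
apply F[10]=-10.000 → step 11: x=0.151, v=0.927, θ₁=-0.252, ω₁=-1.540, θ₂=-0.135, ω₂=-0.153
apply F[11]=-10.000 → step 12: x=0.169, v=0.807, θ₁=-0.282, ω₁=-1.469, θ₂=-0.138, ω₂=-0.113
apply F[12]=-10.000 → step 13: x=0.184, v=0.687, θ₁=-0.311, ω₁=-1.415, θ₂=-0.140, ω₂=-0.064
apply F[13]=-10.000 → step 14: x=0.196, v=0.570, θ₁=-0.339, ω₁=-1.377, θ₂=-0.140, ω₂=-0.007
apply F[14]=-10.000 → step 15: x=0.206, v=0.454, θ₁=-0.366, ω₁=-1.353, θ₂=-0.140, ω₂=0.059
apply F[15]=-10.000 → step 16: x=0.214, v=0.340, θ₁=-0.393, ω₁=-1.344, θ₂=-0.138, ω₂=0.133
apply F[16]=-10.000 → step 17: x=0.220, v=0.227, θ₁=-0.420, ω₁=-1.349, θ₂=-0.135, ω₂=0.216
apply F[17]=-10.000 → step 18: x=0.223, v=0.115, θ₁=-0.447, ω₁=-1.368, θ₂=-0.129, ω₂=0.307
apply F[18]=-10.000 → step 19: x=0.225, v=0.005, θ₁=-0.475, ω₁=-1.400, θ₂=-0.122, ω₂=0.405
apply F[19]=-10.000 → step 20: x=0.224, v=-0.106, θ₁=-0.504, ω₁=-1.444, θ₂=-0.113, ω₂=0.512
apply F[20]=-10.000 → step 21: x=0.220, v=-0.215, θ₁=-0.533, ω₁=-1.500, θ₂=-0.102, ω₂=0.625
Max |angle| over trajectory = 0.533 rad = 30.5°.

Answer: 30.5°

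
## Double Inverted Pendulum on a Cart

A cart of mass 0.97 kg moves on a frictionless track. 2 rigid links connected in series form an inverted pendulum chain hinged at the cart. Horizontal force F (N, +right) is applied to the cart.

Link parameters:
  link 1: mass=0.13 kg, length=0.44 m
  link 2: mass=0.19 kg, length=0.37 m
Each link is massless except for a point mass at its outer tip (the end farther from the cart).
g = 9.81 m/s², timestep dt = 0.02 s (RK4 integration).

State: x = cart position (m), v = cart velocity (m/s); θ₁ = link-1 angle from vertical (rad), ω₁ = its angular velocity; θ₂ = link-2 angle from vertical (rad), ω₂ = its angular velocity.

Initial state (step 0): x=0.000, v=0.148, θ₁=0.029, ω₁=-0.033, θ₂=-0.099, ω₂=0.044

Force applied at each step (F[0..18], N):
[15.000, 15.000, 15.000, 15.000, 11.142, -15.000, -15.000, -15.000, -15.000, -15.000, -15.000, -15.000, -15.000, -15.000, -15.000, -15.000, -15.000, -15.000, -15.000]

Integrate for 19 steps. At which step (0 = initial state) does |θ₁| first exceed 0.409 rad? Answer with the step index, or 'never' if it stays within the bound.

Answer: never

Derivation:
apply F[0]=+15.000 → step 1: x=0.006, v=0.456, θ₁=0.022, ω₁=-0.638, θ₂=-0.100, ω₂=-0.122
apply F[1]=+15.000 → step 2: x=0.018, v=0.764, θ₁=0.003, ω₁=-1.261, θ₂=-0.104, ω₂=-0.266
apply F[2]=+15.000 → step 3: x=0.037, v=1.074, θ₁=-0.028, ω₁=-1.917, θ₂=-0.110, ω₂=-0.373
apply F[3]=+15.000 → step 4: x=0.061, v=1.385, θ₁=-0.074, ω₁=-2.618, θ₂=-0.118, ω₂=-0.431
apply F[4]=+11.142 → step 5: x=0.091, v=1.618, θ₁=-0.132, ω₁=-3.182, θ₂=-0.127, ω₂=-0.445
apply F[5]=-15.000 → step 6: x=0.121, v=1.318, θ₁=-0.189, ω₁=-2.597, θ₂=-0.136, ω₂=-0.411
apply F[6]=-15.000 → step 7: x=0.144, v=1.023, θ₁=-0.236, ω₁=-2.086, θ₂=-0.143, ω₂=-0.310
apply F[7]=-15.000 → step 8: x=0.162, v=0.733, θ₁=-0.273, ω₁=-1.643, θ₂=-0.148, ω₂=-0.144
apply F[8]=-15.000 → step 9: x=0.173, v=0.446, θ₁=-0.302, ω₁=-1.258, θ₂=-0.148, ω₂=0.082
apply F[9]=-15.000 → step 10: x=0.179, v=0.163, θ₁=-0.324, ω₁=-0.920, θ₂=-0.144, ω₂=0.362
apply F[10]=-15.000 → step 11: x=0.180, v=-0.119, θ₁=-0.339, ω₁=-0.619, θ₂=-0.134, ω₂=0.689
apply F[11]=-15.000 → step 12: x=0.175, v=-0.400, θ₁=-0.349, ω₁=-0.348, θ₂=-0.116, ω₂=1.059
apply F[12]=-15.000 → step 13: x=0.164, v=-0.680, θ₁=-0.353, ω₁=-0.097, θ₂=-0.091, ω₂=1.468
apply F[13]=-15.000 → step 14: x=0.147, v=-0.962, θ₁=-0.353, ω₁=0.145, θ₂=-0.057, ω₂=1.911
apply F[14]=-15.000 → step 15: x=0.125, v=-1.245, θ₁=-0.347, ω₁=0.387, θ₂=-0.014, ω₂=2.382
apply F[15]=-15.000 → step 16: x=0.098, v=-1.531, θ₁=-0.337, ω₁=0.644, θ₂=0.038, ω₂=2.872
apply F[16]=-15.000 → step 17: x=0.064, v=-1.820, θ₁=-0.321, ω₁=0.930, θ₂=0.100, ω₂=3.366
apply F[17]=-15.000 → step 18: x=0.025, v=-2.112, θ₁=-0.300, ω₁=1.265, θ₂=0.173, ω₂=3.849
apply F[18]=-15.000 → step 19: x=-0.020, v=-2.408, θ₁=-0.270, ω₁=1.668, θ₂=0.254, ω₂=4.298
max |θ₁| = 0.353 ≤ 0.409 over all 20 states.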